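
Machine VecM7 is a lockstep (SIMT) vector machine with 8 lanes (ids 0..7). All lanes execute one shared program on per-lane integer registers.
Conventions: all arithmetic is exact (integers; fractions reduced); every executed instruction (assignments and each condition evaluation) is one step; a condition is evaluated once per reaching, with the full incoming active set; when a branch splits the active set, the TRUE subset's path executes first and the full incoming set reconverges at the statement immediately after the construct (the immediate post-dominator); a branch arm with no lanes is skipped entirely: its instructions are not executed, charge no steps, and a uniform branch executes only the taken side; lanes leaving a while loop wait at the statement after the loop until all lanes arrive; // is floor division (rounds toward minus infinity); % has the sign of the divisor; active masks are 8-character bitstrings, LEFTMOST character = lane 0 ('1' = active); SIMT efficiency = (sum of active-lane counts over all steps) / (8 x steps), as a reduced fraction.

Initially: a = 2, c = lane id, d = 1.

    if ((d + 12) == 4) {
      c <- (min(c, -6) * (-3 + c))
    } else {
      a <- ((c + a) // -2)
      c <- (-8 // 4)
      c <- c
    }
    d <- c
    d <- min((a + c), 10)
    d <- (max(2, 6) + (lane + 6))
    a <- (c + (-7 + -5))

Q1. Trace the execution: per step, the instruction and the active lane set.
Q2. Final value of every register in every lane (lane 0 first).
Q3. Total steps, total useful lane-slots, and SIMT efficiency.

step 0: eval ((d + 12) == 4)         11111111
step 1: a <- ((c + a) // -2)         11111111
step 2: c <- (-8 // 4)               11111111
step 3: c <- c                       11111111
step 4: d <- c                       11111111
step 5: d <- min((a + c), 10)        11111111
step 6: d <- (max(2, 6) + (lane + 6)) 11111111
step 7: a <- (c + (-7 + -5))         11111111

Answer: 8 steps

a: -14,-14,-14,-14,-14,-14,-14,-14
c: -2,-2,-2,-2,-2,-2,-2,-2
d: 12,13,14,15,16,17,18,19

steps = 8; useful = 64; efficiency = 64/64 = 1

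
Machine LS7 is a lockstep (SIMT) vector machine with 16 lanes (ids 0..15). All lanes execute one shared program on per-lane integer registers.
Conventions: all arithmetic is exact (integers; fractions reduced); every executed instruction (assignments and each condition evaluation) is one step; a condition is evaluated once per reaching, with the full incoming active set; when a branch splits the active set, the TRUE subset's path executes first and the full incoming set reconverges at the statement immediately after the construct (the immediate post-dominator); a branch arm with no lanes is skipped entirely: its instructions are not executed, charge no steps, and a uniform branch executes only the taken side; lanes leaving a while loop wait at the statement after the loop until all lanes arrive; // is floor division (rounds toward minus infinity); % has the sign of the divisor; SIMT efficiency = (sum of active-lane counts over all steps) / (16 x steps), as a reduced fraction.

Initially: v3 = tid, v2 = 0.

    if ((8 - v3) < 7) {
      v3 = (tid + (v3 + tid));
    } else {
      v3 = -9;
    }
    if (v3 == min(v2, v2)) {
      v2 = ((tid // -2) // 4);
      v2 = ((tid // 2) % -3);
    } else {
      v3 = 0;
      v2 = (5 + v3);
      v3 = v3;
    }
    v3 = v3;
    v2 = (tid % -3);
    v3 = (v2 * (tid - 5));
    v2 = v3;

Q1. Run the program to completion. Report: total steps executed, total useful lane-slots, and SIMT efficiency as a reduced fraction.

Answer: 11 steps, 160 useful, 10/11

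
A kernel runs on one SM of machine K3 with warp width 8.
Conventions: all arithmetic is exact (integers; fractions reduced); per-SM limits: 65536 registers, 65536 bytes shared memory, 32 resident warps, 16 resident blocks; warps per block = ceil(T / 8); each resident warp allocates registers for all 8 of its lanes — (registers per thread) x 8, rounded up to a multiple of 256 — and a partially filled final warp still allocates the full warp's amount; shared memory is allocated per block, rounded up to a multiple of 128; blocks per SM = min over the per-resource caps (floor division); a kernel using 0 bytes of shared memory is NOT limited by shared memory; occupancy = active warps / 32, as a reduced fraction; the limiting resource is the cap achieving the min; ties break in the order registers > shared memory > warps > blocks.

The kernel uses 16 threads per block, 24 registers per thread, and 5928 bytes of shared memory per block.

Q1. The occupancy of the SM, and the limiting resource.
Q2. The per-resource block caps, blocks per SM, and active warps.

Answer: occupancy 5/8, limited by shared memory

registers: 128 blocks
shared memory: 10 blocks
warps: 16 blocks
blocks: 16 blocks

Answer: 10 blocks, 20 active warps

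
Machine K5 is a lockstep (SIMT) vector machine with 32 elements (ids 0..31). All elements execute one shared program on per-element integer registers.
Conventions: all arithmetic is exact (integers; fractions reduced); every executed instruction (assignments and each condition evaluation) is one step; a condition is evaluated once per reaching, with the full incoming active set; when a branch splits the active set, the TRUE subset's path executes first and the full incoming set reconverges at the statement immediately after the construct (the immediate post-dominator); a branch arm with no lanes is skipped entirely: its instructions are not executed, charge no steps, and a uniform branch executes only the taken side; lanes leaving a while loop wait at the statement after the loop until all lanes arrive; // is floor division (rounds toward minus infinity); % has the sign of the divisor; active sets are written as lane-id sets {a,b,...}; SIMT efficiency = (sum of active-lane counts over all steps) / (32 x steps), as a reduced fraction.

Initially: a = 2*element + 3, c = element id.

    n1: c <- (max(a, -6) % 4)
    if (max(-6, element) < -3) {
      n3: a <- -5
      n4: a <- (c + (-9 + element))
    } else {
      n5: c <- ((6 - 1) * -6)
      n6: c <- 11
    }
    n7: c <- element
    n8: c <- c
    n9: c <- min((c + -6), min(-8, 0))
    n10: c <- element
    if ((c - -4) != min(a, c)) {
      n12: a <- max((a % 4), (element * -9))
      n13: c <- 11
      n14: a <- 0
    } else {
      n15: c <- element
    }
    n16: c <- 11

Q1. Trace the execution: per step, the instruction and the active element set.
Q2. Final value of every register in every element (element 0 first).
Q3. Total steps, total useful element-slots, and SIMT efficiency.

step 0: c <- (max(a, -6) % 4)        {0,1,2,3,4,5,6,7,8,9,10,11,12,13,14,15,16,17,18,19,20,21,22,23,24,25,26,27,28,29,30,31}
step 1: eval (max(-6, element) < -3) {0,1,2,3,4,5,6,7,8,9,10,11,12,13,14,15,16,17,18,19,20,21,22,23,24,25,26,27,28,29,30,31}
step 2: c <- ((6 - 1) * -6)          {0,1,2,3,4,5,6,7,8,9,10,11,12,13,14,15,16,17,18,19,20,21,22,23,24,25,26,27,28,29,30,31}
step 3: c <- 11                      {0,1,2,3,4,5,6,7,8,9,10,11,12,13,14,15,16,17,18,19,20,21,22,23,24,25,26,27,28,29,30,31}
step 4: c <- element                 {0,1,2,3,4,5,6,7,8,9,10,11,12,13,14,15,16,17,18,19,20,21,22,23,24,25,26,27,28,29,30,31}
step 5: c <- c                       {0,1,2,3,4,5,6,7,8,9,10,11,12,13,14,15,16,17,18,19,20,21,22,23,24,25,26,27,28,29,30,31}
step 6: c <- min((c + -6), min(-8, 0)) {0,1,2,3,4,5,6,7,8,9,10,11,12,13,14,15,16,17,18,19,20,21,22,23,24,25,26,27,28,29,30,31}
step 7: c <- element                 {0,1,2,3,4,5,6,7,8,9,10,11,12,13,14,15,16,17,18,19,20,21,22,23,24,25,26,27,28,29,30,31}
step 8: eval ((c - -4) != min(a, c)) {0,1,2,3,4,5,6,7,8,9,10,11,12,13,14,15,16,17,18,19,20,21,22,23,24,25,26,27,28,29,30,31}
step 9: a <- max((a % 4), (element * -9)) {0,1,2,3,4,5,6,7,8,9,10,11,12,13,14,15,16,17,18,19,20,21,22,23,24,25,26,27,28,29,30,31}
step 10: c <- 11                      {0,1,2,3,4,5,6,7,8,9,10,11,12,13,14,15,16,17,18,19,20,21,22,23,24,25,26,27,28,29,30,31}
step 11: a <- 0                       {0,1,2,3,4,5,6,7,8,9,10,11,12,13,14,15,16,17,18,19,20,21,22,23,24,25,26,27,28,29,30,31}
step 12: c <- 11                      {0,1,2,3,4,5,6,7,8,9,10,11,12,13,14,15,16,17,18,19,20,21,22,23,24,25,26,27,28,29,30,31}

Answer: 13 steps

a: 0,0,0,0,0,0,0,0,0,0,0,0,0,0,0,0,0,0,0,0,0,0,0,0,0,0,0,0,0,0,0,0
c: 11,11,11,11,11,11,11,11,11,11,11,11,11,11,11,11,11,11,11,11,11,11,11,11,11,11,11,11,11,11,11,11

steps = 13; useful = 416; efficiency = 416/416 = 1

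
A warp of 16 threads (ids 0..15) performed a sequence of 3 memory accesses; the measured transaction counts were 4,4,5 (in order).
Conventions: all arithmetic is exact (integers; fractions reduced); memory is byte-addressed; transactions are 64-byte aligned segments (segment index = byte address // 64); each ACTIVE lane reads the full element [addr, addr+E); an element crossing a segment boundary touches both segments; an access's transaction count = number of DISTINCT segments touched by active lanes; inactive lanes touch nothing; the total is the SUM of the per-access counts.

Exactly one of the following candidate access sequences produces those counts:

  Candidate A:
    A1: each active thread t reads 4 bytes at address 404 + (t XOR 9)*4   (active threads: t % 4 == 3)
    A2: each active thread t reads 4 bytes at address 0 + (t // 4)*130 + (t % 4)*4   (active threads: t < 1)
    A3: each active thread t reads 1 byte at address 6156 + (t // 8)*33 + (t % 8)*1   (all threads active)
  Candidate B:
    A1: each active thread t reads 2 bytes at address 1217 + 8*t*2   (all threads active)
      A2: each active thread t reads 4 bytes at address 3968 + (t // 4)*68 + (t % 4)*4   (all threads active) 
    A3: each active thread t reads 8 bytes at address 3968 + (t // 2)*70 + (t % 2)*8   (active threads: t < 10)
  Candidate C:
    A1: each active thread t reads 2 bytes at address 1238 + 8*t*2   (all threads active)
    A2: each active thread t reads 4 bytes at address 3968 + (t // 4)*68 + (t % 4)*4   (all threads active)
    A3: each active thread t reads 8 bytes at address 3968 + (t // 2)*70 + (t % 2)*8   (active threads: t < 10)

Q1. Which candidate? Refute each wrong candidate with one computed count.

A: A1 gives 2 transactions, not 4
C: A1 gives 5 transactions, not 4
B: all counts match (4,4,5)

Answer: B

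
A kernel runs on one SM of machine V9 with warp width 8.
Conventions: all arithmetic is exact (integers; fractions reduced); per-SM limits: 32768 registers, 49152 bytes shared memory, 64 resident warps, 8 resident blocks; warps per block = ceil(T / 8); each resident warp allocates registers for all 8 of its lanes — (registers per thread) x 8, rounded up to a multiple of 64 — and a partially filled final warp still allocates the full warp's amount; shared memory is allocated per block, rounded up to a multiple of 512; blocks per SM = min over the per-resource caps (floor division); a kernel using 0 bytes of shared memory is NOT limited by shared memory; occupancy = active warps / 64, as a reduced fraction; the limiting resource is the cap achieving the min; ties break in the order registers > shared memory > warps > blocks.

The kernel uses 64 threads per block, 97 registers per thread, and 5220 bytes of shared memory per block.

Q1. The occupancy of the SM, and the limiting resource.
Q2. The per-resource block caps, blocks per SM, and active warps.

Answer: occupancy 1/2, limited by registers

registers: 4 blocks
shared memory: 8 blocks
warps: 8 blocks
blocks: 8 blocks

Answer: 4 blocks, 32 active warps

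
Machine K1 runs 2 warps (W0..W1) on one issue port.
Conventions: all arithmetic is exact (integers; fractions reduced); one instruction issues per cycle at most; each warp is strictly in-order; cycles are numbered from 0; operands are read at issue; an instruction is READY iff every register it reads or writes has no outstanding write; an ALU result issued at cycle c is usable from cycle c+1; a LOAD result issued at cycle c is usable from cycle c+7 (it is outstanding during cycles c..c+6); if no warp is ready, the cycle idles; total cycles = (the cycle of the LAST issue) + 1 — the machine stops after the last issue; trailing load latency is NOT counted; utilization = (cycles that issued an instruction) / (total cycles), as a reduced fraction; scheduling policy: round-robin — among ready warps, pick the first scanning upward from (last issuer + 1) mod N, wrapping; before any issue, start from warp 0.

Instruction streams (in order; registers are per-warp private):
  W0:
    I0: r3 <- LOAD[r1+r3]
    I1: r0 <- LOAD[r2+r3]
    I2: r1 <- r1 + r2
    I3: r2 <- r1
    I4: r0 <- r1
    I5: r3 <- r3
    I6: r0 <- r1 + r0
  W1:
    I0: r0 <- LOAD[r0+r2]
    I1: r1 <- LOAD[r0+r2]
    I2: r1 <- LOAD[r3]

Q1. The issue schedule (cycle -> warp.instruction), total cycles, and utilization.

cycle 0: W0.I0
cycle 1: W1.I0
cycle 2: idle
cycle 3: idle
cycle 4: idle
cycle 5: idle
cycle 6: idle
cycle 7: W0.I1
cycle 8: W1.I1
cycle 9: W0.I2
cycle 10: W0.I3
cycle 11: idle
cycle 12: idle
cycle 13: idle
cycle 14: W0.I4
cycle 15: W1.I2
cycle 16: W0.I5
cycle 17: W0.I6

Answer: 18 cycles, utilization 5/9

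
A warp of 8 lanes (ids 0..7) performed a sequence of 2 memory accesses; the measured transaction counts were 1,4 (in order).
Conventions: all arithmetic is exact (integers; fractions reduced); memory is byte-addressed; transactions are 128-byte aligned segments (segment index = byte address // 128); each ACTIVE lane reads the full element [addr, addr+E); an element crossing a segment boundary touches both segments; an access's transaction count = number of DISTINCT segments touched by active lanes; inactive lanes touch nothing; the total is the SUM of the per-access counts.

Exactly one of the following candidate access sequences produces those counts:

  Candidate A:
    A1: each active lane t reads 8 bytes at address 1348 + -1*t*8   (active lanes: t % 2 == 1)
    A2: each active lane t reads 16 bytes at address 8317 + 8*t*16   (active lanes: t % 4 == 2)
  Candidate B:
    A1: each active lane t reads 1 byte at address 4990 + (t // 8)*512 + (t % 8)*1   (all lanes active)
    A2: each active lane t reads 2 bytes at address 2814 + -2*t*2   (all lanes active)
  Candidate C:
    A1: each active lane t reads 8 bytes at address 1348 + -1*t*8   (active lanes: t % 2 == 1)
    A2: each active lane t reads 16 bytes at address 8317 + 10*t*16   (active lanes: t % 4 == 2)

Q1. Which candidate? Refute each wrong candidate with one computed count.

B: A1 gives 2 transactions, not 1
C: A2 gives 2 transactions, not 4
A: all counts match (1,4)

Answer: A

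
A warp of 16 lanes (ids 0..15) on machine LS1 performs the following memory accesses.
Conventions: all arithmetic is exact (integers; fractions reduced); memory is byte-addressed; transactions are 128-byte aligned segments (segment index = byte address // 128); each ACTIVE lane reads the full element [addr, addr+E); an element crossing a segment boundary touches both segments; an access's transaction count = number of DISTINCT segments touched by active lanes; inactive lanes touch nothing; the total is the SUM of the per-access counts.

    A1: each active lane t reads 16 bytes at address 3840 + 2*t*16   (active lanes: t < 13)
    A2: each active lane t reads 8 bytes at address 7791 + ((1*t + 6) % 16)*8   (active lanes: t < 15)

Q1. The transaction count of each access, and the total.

A1: 4 transactions
A2: 2 transactions

Answer: 4,2; total 6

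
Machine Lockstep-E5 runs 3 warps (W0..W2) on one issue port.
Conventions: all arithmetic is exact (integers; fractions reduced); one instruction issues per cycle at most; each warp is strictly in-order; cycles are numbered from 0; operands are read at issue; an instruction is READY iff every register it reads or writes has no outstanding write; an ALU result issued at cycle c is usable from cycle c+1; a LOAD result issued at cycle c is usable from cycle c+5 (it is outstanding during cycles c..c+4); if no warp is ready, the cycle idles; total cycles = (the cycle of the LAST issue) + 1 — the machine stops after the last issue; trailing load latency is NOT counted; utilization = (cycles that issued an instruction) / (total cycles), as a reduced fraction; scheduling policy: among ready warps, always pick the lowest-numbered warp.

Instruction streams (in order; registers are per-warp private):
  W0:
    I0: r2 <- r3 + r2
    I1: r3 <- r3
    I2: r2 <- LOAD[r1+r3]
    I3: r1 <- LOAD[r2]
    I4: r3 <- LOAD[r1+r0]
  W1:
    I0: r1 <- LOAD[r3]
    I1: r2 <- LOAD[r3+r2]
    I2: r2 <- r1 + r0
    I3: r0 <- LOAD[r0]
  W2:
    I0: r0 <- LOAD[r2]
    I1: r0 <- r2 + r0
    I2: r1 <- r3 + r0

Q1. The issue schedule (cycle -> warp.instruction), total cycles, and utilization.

cycle 0: W0.I0
cycle 1: W0.I1
cycle 2: W0.I2
cycle 3: W1.I0
cycle 4: W1.I1
cycle 5: W2.I0
cycle 6: idle
cycle 7: W0.I3
cycle 8: idle
cycle 9: W1.I2
cycle 10: W1.I3
cycle 11: W2.I1
cycle 12: W0.I4
cycle 13: W2.I2

Answer: 14 cycles, utilization 6/7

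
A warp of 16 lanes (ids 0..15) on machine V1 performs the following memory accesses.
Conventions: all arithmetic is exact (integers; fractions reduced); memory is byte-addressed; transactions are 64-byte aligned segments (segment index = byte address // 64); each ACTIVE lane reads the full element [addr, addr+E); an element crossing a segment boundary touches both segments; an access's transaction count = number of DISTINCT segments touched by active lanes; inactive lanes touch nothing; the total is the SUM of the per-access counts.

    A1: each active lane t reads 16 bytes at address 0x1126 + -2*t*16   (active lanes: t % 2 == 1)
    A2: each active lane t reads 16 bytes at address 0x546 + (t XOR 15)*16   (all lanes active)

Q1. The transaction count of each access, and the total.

A1: 8 transactions
A2: 5 transactions

Answer: 8,5; total 13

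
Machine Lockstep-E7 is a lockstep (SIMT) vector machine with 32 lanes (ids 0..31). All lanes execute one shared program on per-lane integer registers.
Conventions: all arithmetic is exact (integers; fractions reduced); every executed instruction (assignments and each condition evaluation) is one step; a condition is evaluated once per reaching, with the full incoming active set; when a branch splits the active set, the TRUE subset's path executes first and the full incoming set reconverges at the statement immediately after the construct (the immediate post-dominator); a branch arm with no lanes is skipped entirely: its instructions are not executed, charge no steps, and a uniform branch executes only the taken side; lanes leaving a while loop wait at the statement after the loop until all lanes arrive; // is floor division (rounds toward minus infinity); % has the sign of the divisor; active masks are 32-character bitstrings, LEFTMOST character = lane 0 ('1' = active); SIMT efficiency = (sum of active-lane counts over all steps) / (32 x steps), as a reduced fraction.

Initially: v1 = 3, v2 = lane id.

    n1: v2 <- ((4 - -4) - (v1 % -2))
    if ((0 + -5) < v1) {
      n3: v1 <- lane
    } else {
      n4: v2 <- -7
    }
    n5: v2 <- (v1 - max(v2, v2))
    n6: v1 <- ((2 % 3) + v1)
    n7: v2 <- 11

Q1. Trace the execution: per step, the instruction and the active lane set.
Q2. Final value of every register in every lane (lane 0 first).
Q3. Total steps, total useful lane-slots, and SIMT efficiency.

step 0: v2 <- ((4 - -4) - (v1 % -2)) 11111111111111111111111111111111
step 1: eval ((0 + -5) < v1)         11111111111111111111111111111111
step 2: v1 <- lane                   11111111111111111111111111111111
step 3: v2 <- (v1 - max(v2, v2))     11111111111111111111111111111111
step 4: v1 <- ((2 % 3) + v1)         11111111111111111111111111111111
step 5: v2 <- 11                     11111111111111111111111111111111

Answer: 6 steps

v1: 2,3,4,5,6,7,8,9,10,11,12,13,14,15,16,17,18,19,20,21,22,23,24,25,26,27,28,29,30,31,32,33
v2: 11,11,11,11,11,11,11,11,11,11,11,11,11,11,11,11,11,11,11,11,11,11,11,11,11,11,11,11,11,11,11,11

steps = 6; useful = 192; efficiency = 192/192 = 1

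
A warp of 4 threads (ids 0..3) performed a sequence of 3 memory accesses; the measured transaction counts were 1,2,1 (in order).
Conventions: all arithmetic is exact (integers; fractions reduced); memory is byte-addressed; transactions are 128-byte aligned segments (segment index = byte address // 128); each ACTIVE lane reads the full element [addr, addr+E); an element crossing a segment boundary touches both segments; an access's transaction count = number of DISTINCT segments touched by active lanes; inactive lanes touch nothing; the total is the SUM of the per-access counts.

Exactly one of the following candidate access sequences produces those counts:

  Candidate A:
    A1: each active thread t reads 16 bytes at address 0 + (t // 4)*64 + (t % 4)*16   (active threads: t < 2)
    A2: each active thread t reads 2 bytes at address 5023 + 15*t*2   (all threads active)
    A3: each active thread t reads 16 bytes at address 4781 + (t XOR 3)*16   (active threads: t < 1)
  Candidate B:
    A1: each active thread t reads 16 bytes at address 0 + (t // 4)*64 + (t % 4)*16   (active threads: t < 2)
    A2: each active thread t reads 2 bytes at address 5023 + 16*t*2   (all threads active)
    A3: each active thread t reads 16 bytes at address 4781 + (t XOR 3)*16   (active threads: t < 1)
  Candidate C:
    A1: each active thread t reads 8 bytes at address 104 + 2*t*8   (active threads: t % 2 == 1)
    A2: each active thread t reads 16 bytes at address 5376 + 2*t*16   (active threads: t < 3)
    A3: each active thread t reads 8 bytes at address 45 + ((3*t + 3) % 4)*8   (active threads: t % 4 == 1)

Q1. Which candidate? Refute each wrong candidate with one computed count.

A: A2 gives 1 transaction, not 2
C: A1 gives 2 transactions, not 1
B: all counts match (1,2,1)

Answer: B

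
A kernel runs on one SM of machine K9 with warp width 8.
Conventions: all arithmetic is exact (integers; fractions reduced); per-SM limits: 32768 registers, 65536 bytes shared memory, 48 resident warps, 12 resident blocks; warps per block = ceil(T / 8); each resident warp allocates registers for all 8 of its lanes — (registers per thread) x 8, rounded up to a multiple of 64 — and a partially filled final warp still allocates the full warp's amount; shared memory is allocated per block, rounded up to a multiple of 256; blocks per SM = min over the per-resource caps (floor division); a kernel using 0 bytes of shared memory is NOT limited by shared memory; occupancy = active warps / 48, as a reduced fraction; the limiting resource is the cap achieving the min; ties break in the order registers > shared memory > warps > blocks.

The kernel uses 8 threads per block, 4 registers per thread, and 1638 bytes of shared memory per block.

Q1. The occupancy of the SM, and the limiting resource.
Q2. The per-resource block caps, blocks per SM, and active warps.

Answer: occupancy 1/4, limited by blocks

registers: 512 blocks
shared memory: 36 blocks
warps: 48 blocks
blocks: 12 blocks

Answer: 12 blocks, 12 active warps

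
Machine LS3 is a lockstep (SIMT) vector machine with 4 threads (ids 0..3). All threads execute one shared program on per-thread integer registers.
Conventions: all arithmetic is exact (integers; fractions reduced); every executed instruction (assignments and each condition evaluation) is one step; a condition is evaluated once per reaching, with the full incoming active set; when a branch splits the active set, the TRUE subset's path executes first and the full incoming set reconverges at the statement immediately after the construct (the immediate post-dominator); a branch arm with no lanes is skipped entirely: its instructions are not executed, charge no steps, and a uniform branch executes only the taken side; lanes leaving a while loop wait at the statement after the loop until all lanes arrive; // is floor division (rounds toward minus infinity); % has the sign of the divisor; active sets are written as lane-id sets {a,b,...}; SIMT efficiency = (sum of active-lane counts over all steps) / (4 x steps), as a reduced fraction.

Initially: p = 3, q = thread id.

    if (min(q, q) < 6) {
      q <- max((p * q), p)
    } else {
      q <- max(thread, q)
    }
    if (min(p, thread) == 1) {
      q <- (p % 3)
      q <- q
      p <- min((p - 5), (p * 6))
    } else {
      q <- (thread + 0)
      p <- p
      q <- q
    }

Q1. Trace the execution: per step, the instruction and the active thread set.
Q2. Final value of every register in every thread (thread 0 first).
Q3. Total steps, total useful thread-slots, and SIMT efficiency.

step 0: eval (min(q, q) < 6)         {0,1,2,3}
step 1: q <- max((p * q), p)         {0,1,2,3}
step 2: eval (min(p, thread) == 1)   {0,1,2,3}
step 3: q <- (p % 3)                 {1}
step 4: q <- q                       {1}
step 5: p <- min((p - 5), (p * 6))   {1}
step 6: q <- (thread + 0)            {0,2,3}
step 7: p <- p                       {0,2,3}
step 8: q <- q                       {0,2,3}

Answer: 9 steps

p: 3,-2,3,3
q: 0,0,2,3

steps = 9; useful = 24; efficiency = 24/36 = 2/3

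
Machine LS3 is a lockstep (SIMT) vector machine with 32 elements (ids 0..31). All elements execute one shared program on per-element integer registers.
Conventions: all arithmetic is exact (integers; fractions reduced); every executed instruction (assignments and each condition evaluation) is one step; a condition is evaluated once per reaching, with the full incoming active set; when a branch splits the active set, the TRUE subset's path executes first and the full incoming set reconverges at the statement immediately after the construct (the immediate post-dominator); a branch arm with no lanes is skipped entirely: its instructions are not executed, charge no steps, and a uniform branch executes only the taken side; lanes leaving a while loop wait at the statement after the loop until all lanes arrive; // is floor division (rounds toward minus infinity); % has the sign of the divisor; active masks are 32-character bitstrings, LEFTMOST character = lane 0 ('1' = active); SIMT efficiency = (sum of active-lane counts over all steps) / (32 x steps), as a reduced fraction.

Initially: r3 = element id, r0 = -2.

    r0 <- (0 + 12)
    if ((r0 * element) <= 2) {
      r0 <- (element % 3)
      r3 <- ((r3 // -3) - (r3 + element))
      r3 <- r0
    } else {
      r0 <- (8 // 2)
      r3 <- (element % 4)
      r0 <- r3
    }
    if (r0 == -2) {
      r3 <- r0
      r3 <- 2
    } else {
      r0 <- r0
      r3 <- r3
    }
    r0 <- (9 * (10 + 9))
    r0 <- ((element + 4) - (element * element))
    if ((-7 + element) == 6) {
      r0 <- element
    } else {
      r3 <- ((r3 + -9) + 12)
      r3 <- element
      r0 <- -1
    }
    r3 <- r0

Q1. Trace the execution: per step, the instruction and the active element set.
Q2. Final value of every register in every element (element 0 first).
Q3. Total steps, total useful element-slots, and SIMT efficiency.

step 0: r0 <- (0 + 12)               11111111111111111111111111111111
step 1: eval ((r0 * element) <= 2)   11111111111111111111111111111111
step 2: r0 <- (element % 3)          10000000000000000000000000000000
step 3: r3 <- ((r3 // -3) - (r3 + element)) 10000000000000000000000000000000
step 4: r3 <- r0                     10000000000000000000000000000000
step 5: r0 <- (8 // 2)               01111111111111111111111111111111
step 6: r3 <- (element % 4)          01111111111111111111111111111111
step 7: r0 <- r3                     01111111111111111111111111111111
step 8: eval (r0 == -2)              11111111111111111111111111111111
step 9: r0 <- r0                     11111111111111111111111111111111
step 10: r3 <- r3                     11111111111111111111111111111111
step 11: r0 <- (9 * (10 + 9))         11111111111111111111111111111111
step 12: r0 <- ((element + 4) - (element * element)) 11111111111111111111111111111111
step 13: eval ((-7 + element) == 6)   11111111111111111111111111111111
step 14: r0 <- element                00000000000001000000000000000000
step 15: r3 <- ((r3 + -9) + 12)       11111111111110111111111111111111
step 16: r3 <- element                11111111111110111111111111111111
step 17: r0 <- -1                     11111111111110111111111111111111
step 18: r3 <- r0                     11111111111111111111111111111111

Answer: 19 steps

r3: -1,-1,-1,-1,-1,-1,-1,-1,-1,-1,-1,-1,-1,13,-1,-1,-1,-1,-1,-1,-1,-1,-1,-1,-1,-1,-1,-1,-1,-1,-1,-1
r0: -1,-1,-1,-1,-1,-1,-1,-1,-1,-1,-1,-1,-1,13,-1,-1,-1,-1,-1,-1,-1,-1,-1,-1,-1,-1,-1,-1,-1,-1,-1,-1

steps = 19; useful = 478; efficiency = 478/608 = 239/304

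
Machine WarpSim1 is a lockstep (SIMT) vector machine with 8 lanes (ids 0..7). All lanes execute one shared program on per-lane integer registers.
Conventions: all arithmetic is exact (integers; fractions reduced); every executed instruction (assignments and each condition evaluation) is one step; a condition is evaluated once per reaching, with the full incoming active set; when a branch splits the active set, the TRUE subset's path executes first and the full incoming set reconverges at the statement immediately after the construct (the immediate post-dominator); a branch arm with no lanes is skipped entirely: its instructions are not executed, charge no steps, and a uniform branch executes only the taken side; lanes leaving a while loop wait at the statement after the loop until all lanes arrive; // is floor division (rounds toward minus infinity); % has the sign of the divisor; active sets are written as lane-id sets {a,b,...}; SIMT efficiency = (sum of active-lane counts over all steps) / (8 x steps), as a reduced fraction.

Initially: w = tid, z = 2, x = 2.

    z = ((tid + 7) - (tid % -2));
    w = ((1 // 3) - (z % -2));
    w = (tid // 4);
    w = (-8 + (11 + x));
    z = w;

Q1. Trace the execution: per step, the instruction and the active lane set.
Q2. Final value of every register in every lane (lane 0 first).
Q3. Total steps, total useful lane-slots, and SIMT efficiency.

step 0: z <- ((tid + 7) - (tid % -2)) {0,1,2,3,4,5,6,7}
step 1: w <- ((1 // 3) - (z % -2))   {0,1,2,3,4,5,6,7}
step 2: w <- (tid // 4)              {0,1,2,3,4,5,6,7}
step 3: w <- (-8 + (11 + x))         {0,1,2,3,4,5,6,7}
step 4: z <- w                       {0,1,2,3,4,5,6,7}

Answer: 5 steps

w: 5,5,5,5,5,5,5,5
z: 5,5,5,5,5,5,5,5
x: 2,2,2,2,2,2,2,2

steps = 5; useful = 40; efficiency = 40/40 = 1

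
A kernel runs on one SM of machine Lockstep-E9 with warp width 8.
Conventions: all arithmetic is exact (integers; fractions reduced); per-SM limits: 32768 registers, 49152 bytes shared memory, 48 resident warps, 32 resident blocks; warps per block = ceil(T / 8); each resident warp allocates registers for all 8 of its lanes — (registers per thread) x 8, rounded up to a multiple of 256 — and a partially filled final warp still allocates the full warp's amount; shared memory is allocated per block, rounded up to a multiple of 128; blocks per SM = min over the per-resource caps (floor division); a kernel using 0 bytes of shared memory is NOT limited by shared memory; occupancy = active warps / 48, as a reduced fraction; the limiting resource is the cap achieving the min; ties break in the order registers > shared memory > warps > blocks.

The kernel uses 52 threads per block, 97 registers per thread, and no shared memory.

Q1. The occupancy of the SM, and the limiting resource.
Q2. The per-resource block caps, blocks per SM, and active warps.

Answer: occupancy 7/12, limited by registers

registers: 4 blocks
shared memory: no limit (kernel uses none)
warps: 6 blocks
blocks: 32 blocks

Answer: 4 blocks, 28 active warps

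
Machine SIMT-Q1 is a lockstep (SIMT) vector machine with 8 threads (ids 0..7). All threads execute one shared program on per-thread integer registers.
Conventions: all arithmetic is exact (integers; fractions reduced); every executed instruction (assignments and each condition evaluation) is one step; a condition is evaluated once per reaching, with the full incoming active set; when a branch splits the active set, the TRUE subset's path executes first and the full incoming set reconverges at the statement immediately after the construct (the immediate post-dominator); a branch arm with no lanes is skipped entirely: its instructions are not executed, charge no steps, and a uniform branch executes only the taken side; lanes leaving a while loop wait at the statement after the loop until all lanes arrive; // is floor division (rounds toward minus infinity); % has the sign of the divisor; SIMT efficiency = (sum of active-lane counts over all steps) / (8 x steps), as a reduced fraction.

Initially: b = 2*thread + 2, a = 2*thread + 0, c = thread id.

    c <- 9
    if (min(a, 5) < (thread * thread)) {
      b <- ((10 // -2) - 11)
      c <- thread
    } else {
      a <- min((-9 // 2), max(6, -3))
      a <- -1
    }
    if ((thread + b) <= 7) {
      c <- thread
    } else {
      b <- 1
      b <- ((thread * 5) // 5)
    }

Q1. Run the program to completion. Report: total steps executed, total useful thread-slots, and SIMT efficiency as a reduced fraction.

Answer: 10 steps, 49 useful, 49/80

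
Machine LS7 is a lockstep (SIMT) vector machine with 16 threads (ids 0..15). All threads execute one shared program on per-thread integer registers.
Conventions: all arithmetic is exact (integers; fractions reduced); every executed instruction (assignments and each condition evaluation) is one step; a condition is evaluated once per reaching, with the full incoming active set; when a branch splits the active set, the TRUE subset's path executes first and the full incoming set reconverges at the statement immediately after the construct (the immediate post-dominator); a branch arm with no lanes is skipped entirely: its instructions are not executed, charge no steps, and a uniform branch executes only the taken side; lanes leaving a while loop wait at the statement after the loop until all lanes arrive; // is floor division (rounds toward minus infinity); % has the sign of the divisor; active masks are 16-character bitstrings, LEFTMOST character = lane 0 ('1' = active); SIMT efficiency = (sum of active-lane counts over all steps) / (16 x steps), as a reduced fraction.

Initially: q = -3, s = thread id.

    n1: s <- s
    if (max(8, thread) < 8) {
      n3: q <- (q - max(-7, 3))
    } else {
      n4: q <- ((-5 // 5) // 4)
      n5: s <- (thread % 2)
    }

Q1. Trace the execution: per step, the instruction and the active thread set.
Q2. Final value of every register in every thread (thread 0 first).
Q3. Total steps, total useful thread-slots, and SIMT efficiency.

step 0: s <- s                       1111111111111111
step 1: eval (max(8, thread) < 8)    1111111111111111
step 2: q <- ((-5 // 5) // 4)        1111111111111111
step 3: s <- (thread % 2)            1111111111111111

Answer: 4 steps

q: -1,-1,-1,-1,-1,-1,-1,-1,-1,-1,-1,-1,-1,-1,-1,-1
s: 0,1,0,1,0,1,0,1,0,1,0,1,0,1,0,1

steps = 4; useful = 64; efficiency = 64/64 = 1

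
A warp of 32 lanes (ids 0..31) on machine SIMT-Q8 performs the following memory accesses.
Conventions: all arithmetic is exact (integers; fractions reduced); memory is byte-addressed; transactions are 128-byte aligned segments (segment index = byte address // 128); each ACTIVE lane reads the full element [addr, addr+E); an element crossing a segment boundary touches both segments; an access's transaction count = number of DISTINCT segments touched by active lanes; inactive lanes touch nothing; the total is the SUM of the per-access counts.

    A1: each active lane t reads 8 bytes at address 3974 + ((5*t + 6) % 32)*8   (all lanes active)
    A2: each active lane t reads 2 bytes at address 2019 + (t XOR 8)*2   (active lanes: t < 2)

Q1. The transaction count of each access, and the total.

A1: 3 transactions
A2: 1 transaction

Answer: 3,1; total 4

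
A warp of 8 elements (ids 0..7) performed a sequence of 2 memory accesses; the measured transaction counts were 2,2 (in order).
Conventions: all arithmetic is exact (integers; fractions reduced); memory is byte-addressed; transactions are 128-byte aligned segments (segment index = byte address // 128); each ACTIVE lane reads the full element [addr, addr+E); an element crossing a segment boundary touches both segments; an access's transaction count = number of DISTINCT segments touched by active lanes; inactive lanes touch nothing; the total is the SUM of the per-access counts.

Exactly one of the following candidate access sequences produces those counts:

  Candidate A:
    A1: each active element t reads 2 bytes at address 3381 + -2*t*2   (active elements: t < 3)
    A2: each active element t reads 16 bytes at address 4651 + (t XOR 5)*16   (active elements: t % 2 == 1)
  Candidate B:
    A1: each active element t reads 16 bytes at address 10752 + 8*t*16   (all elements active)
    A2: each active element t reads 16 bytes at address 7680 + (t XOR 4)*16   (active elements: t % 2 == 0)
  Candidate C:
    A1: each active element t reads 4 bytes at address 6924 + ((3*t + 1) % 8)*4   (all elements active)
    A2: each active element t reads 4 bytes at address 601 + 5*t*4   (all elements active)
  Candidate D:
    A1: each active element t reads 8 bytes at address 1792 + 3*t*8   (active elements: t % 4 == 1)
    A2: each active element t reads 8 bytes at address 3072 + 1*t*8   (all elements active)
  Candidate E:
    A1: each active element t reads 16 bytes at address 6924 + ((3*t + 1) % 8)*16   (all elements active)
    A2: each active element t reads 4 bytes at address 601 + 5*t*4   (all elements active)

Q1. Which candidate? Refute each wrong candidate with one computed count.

A: A1 gives 1 transaction, not 2
B: A1 gives 8 transactions, not 2
C: A1 gives 1 transaction, not 2
D: A1 gives 1 transaction, not 2
E: all counts match (2,2)

Answer: E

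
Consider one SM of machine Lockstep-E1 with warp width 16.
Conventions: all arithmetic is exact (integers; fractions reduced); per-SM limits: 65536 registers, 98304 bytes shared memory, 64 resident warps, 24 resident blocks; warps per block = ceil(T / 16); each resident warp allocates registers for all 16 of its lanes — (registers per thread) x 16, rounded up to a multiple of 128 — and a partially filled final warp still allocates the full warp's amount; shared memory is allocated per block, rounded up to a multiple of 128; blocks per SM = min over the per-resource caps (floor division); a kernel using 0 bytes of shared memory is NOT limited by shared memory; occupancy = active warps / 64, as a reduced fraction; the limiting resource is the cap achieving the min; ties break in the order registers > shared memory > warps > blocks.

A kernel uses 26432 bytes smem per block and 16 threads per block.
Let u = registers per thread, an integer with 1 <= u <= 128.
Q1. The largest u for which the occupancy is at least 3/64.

Answer: u = 128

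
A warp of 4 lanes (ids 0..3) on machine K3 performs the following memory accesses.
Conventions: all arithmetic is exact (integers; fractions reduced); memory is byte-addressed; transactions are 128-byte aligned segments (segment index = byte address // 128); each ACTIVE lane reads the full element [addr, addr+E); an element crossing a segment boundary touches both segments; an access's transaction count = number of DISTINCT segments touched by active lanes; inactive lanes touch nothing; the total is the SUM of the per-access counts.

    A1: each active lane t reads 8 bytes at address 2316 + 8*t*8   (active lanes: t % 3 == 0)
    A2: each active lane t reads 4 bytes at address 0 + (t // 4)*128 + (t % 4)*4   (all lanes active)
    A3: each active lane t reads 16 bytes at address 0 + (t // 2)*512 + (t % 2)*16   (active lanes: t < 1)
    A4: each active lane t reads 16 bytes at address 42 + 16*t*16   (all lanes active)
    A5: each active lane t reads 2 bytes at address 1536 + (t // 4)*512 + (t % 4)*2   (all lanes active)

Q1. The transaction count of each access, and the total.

A1: 2 transactions
A2: 1 transaction
A3: 1 transaction
A4: 4 transactions
A5: 1 transaction

Answer: 2,1,1,4,1; total 9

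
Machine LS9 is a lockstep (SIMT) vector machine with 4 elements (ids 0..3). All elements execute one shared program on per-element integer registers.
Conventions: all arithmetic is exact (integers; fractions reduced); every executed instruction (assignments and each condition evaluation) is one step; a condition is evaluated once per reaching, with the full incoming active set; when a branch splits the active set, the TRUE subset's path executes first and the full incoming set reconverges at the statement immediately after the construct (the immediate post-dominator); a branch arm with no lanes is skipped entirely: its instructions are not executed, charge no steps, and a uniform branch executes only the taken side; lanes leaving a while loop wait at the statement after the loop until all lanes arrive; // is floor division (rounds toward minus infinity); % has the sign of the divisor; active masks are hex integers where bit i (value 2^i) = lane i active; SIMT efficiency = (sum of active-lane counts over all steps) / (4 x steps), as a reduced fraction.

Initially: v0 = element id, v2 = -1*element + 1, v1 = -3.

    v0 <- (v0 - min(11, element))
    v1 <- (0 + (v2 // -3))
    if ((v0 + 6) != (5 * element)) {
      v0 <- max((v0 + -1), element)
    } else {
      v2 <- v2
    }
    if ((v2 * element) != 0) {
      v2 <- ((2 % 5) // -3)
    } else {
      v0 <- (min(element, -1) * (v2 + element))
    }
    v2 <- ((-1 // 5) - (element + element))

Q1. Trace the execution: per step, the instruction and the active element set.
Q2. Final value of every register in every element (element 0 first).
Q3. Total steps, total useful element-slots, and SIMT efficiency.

step 0: v0 <- (v0 - min(11, element)) 0xf
step 1: v1 <- (0 + (v2 // -3))       0xf
step 2: eval ((v0 + 6) != (5 * element)) 0xf
step 3: v0 <- max((v0 + -1), element) 0xf
step 4: eval ((v2 * element) != 0)   0xf
step 5: v2 <- ((2 % 5) // -3)        0xc
step 6: v0 <- (min(element, -1) * (v2 + element)) 0x3
step 7: v2 <- ((-1 // 5) - (element + element)) 0xf

Answer: 8 steps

v0: -1,-1,2,3
v2: -1,-3,-5,-7
v1: -1,0,0,0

steps = 8; useful = 28; efficiency = 28/32 = 7/8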